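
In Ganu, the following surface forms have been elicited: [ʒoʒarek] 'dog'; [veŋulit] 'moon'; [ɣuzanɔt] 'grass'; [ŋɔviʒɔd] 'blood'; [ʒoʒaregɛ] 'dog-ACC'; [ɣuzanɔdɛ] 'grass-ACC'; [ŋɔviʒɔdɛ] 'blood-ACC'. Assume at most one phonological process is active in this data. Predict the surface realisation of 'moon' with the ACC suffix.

[veŋulidɛ]

'grass' shows [d] ~ [t] at the end of the stem ([ɣuzanɔdɛ] vs [ɣuzanɔt]).
Compare 'blood', with invariant [d] in [ŋɔviʒɔdɛ] and [ŋɔviʒɔd]: an analysis with underlying /d/ and a rule producing [t] in isolation would wrongly predict alternation here too.
The underlying segment must be /t/; voiceless stops become voiced between vowels, yielding [d] there.
From [veŋulit] the stem 'moon' is /veŋulit/; between vowels this yields [veŋulidɛ].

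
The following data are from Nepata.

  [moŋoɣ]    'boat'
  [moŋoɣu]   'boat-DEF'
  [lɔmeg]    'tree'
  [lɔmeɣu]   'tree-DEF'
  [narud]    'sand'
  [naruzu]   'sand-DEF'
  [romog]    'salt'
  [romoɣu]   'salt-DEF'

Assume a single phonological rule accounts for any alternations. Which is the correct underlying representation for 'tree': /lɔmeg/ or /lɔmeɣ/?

The stem for 'tree' ends in [g] in [lɔmeg] but [ɣ] in [lɔmeɣu].
The stem 'boat' ([moŋoɣ], [moŋoɣu]) shows [ɣ] unchanged in both environments, so [ɣ] cannot be basic with [g] derived in isolation.
Therefore /g/ is basic and [ɣ] is derived by intervocalic spirantization (voiced stops become fricatives between vowels).

/lɔmeg/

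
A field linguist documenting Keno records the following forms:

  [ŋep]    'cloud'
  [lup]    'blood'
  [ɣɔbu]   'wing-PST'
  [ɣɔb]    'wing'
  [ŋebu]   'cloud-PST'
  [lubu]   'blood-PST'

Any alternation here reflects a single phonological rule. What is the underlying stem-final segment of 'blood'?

/p/

The stem for 'blood' ends in [b] in [lubu] but [p] in [lup].
Compare 'wing', with invariant [b] in [ɣɔbu] and [ɣɔb]: an analysis with underlying /b/ and a rule producing [p] in isolation would wrongly predict alternation here too.
So /p/ is underlying, and a rule of intervocalic voicing — voiceless stops become voiced between vowels — gives [b].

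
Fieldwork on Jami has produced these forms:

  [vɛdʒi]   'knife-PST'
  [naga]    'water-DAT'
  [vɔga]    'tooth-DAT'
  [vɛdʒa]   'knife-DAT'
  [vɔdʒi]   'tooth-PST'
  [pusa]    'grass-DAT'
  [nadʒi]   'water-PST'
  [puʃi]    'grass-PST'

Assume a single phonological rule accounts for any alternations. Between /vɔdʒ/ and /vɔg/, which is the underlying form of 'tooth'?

'tooth' shows [g] ~ [dʒ] at the end of the stem ([vɔga] vs [vɔdʒi]).
Compare 'knife', with invariant [dʒ] in [vɛdʒa] and [vɛdʒi]: an analysis with underlying /dʒ/ and a rule producing [g] before the DAT suffix would wrongly predict alternation here too.
So /g/ is underlying, and a rule of palatalization before a front vowel — /g/ and /s/ become palato-alveolar [dʒ] and [ʃ] before a front vowel — gives [dʒ].

/vɔg/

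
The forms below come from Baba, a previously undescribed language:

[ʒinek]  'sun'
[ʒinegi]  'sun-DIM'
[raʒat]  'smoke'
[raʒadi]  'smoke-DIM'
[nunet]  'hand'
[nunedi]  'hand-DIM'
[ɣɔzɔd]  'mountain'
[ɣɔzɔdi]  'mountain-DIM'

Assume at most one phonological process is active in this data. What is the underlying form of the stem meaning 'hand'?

/nunet/

The stem for 'hand' ends in [t] in [nunet] but [d] in [nunedi].
If /d/ were underlying and a rule turned it into [t] in isolation, 'mountain' would also alternate; but it has [d] in both [ɣɔzɔd] and [ɣɔzɔdi].
Therefore /t/ is basic and [d] is derived by intervocalic voicing (voiceless stops become voiced between vowels).
The underlying form of 'hand' is therefore /nunet/.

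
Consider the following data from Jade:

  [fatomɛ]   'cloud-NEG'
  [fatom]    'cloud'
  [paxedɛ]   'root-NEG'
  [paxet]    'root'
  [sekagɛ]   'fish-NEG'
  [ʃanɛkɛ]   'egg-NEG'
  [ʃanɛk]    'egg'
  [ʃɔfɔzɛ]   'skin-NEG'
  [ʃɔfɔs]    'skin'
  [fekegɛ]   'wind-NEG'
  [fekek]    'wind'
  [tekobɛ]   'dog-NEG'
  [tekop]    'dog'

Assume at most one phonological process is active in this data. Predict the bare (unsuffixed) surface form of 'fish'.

In [fekegɛ] and [fekek] the final segment of 'wind' alternates: [g] ~ [k].
Compare 'egg', with invariant [k] in [ʃanɛkɛ] and [ʃanɛk]: an analysis with underlying /k/ and a rule producing [g] before the NEG suffix would wrongly predict alternation here too.
The alternation reflects word-final obstruent devoicing: voiced obstruents become voiceless word-finally. /g/ is underlying.
From [sekagɛ] the stem 'fish' is /sekag/; word-finally this yields [sekak].

[sekak]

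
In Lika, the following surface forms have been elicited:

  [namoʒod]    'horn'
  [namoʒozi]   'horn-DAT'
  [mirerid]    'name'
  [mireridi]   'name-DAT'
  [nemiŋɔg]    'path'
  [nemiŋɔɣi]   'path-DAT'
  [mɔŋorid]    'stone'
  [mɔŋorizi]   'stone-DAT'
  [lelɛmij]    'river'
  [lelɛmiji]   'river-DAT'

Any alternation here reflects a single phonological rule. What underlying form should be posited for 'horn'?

The root 'horn' surfaces as [namoʒod] and [namoʒozi], with a stem-final [d] ~ [z] alternation.
The stem 'name' ([mirerid], [mireridi]) shows [d] unchanged in both environments, so [d] cannot be basic with [z] derived before the DAT suffix.
The alternation reflects word-final hardening: voiced fricatives become stops word-finally. /z/ is underlying.

/namoʒoz/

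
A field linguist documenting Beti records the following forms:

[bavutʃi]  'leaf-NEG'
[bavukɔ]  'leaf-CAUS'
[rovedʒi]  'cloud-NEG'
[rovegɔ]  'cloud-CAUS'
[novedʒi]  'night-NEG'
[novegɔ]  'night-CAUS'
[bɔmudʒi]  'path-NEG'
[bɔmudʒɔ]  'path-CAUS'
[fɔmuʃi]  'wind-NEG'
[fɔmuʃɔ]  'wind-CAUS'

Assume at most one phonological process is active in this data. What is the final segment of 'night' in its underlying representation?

/g/

'night' shows [dʒ] ~ [g] at the end of the stem ([novedʒi] vs [novegɔ]).
But 'path' keeps [dʒ] in both environments ([bɔmudʒi], [bɔmudʒɔ]), so there is no rule changing /dʒ/ to [g] before the CAUS suffix.
Therefore /g/ is basic and [dʒ] is derived by palatalization before a front vowel (/k/ and /g/ become palato-alveolar [tʃ] and [dʒ] before a front vowel).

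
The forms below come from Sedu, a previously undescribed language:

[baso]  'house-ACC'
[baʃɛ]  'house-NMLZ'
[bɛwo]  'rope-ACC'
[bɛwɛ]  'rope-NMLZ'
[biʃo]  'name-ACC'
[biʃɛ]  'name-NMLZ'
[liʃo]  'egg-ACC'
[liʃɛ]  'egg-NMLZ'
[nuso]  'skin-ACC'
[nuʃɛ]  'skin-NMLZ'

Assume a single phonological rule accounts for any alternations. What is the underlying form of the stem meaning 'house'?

/bas/

The stem for 'house' ends in [s] in [baso] but [ʃ] in [baʃɛ].
The stem 'egg' ([liʃo], [liʃɛ]) shows [ʃ] unchanged in both environments, so [ʃ] cannot be basic with [s] derived before the ACC suffix.
The alternation reflects palatalization before a front vowel: /s/ becomes palato-alveolar [ʃ] before a front vowel. /s/ is underlying.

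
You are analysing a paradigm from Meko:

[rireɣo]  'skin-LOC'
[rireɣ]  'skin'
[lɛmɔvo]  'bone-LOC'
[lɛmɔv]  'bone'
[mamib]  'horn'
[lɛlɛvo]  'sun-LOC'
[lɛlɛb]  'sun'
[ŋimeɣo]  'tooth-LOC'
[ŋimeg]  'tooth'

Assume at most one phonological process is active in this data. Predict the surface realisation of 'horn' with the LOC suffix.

[mamivo]

'sun' shows [v] ~ [b] at the end of the stem ([lɛlɛvo] vs [lɛlɛb]).
If /v/ were underlying and a rule turned it into [b] in isolation, 'bone' would also alternate; but it has [v] in both [lɛmɔvo] and [lɛmɔv].
So /b/ is underlying, and a rule of intervocalic spirantization — voiced stops become fricatives between vowels — gives [v].
From [mamib] the stem 'horn' is /mamib/; between vowels this yields [mamivo].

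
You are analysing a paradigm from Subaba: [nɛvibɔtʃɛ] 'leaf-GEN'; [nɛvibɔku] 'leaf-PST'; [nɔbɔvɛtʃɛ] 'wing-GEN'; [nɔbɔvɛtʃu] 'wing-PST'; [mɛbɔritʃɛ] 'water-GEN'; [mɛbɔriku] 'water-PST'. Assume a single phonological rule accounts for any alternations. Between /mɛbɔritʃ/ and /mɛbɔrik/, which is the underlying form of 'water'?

The stem for 'water' ends in [tʃ] in [mɛbɔritʃɛ] but [k] in [mɛbɔriku].
The stem 'wing' ([nɔbɔvɛtʃɛ], [nɔbɔvɛtʃu]) shows [tʃ] unchanged in both environments, so [tʃ] cannot be basic with [k] derived before the PST suffix.
The alternation reflects palatalization before a front vowel: /k/ becomes palato-alveolar [tʃ] before a front vowel. /k/ is underlying.

/mɛbɔrik/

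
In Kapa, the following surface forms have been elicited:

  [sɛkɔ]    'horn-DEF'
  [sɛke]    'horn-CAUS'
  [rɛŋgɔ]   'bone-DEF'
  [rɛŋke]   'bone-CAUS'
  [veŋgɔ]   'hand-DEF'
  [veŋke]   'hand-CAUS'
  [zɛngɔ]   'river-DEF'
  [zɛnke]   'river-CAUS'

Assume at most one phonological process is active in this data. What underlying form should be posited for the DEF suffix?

/-gɔ/

The DEF suffix surfaces as [-gɔ] and [-kɔ], depending on the final segment of the stem.
By contrast the CAUS suffix keeps its initial [k] throughout — that segment must be underlying.
So the underlying form is /-gɔ/, and voiced stops become voiceless after a vowel.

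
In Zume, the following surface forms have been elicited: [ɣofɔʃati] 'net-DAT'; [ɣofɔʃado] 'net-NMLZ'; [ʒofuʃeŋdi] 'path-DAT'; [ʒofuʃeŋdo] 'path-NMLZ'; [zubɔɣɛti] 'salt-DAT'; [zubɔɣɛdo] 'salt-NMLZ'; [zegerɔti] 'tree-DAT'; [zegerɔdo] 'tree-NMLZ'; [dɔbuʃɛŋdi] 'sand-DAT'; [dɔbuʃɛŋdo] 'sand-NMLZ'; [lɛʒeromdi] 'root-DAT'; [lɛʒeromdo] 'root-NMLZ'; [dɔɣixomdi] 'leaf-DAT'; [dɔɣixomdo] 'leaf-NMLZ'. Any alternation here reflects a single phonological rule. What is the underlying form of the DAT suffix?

The DAT suffix surfaces as [-di] and [-ti], depending on the final segment of the stem.
The NMLZ suffix, which begins with [d], is invariant after every stem; so [d] is not altered by any rule here.
So the underlying form is /-ti/, and voiceless stops become voiced after a nasal.

/-ti/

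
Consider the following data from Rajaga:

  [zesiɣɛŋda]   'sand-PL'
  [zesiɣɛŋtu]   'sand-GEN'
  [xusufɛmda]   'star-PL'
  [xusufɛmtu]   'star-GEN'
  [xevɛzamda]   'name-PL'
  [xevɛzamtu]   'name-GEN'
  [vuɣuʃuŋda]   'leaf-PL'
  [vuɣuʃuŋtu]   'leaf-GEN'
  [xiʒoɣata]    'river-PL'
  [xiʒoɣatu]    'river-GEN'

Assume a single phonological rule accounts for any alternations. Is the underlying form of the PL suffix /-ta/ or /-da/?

/-da/

The PL suffix surfaces as [-da] and [-ta], depending on the final segment of the stem.
By contrast the GEN suffix keeps its initial [t] throughout — that segment must be underlying.
So the underlying form is /-da/, and voiced stops become voiceless after a vowel.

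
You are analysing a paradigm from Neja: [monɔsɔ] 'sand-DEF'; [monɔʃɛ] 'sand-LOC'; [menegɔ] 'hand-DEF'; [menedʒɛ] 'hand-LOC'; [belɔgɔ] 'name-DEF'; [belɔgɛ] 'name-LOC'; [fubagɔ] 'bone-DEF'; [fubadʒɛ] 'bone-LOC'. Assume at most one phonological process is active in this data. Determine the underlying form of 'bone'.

/fubadʒ/

The root 'bone' surfaces as [fubagɔ] and [fubadʒɛ], with a stem-final [g] ~ [dʒ] alternation.
If /g/ were underlying and a rule turned it into [dʒ] before the LOC suffix, 'name' would also alternate; but it has [g] in both [belɔgɔ] and [belɔgɛ].
So /dʒ/ is underlying, and a rule of depalatalization — palato-alveolar /dʒ/ and /ʃ/ become [g] and [s] when no front vowel follows — gives [g].
Hence 'bone' is /fubadʒ/ underlyingly.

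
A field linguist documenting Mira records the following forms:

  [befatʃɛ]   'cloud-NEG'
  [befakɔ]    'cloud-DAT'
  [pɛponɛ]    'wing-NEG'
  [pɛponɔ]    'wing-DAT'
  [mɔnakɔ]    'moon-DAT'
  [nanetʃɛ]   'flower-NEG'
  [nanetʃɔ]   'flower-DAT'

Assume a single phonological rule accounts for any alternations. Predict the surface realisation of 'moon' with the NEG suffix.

The stem for 'cloud' ends in [tʃ] in [befatʃɛ] but [k] in [befakɔ].
Compare 'flower', with invariant [tʃ] in [nanetʃɛ] and [nanetʃɔ]: an analysis with underlying /tʃ/ and a rule producing [k] before the DAT suffix would wrongly predict alternation here too.
So /k/ is underlying, and a rule of palatalization before a front vowel — /k/ becomes palato-alveolar [tʃ] before a front vowel — gives [tʃ].
From [mɔnakɔ] the stem 'moon' is /mɔnak/; before a front vowel this yields [mɔnatʃɛ].

[mɔnatʃɛ]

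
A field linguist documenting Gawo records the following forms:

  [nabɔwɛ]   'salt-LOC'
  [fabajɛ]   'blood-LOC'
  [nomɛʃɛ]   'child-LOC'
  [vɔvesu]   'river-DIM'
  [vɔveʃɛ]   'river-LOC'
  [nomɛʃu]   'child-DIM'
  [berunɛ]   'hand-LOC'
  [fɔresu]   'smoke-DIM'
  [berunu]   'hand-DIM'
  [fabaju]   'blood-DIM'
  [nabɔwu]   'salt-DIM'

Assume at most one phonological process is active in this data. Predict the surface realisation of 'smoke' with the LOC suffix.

The root 'river' surfaces as [vɔveʃɛ] and [vɔvesu], with a stem-final [ʃ] ~ [s] alternation.
Compare 'child', with invariant [ʃ] in [nomɛʃɛ] and [nomɛʃu]: an analysis with underlying /ʃ/ and a rule producing [s] before the DIM suffix would wrongly predict alternation here too.
The underlying segment must be /s/; /s/ becomes palato-alveolar [ʃ] before a front vowel, yielding [ʃ] there.
From [fɔresu] the stem 'smoke' is /fɔres/; before a front vowel this yields [fɔreʃɛ].

[fɔreʃɛ]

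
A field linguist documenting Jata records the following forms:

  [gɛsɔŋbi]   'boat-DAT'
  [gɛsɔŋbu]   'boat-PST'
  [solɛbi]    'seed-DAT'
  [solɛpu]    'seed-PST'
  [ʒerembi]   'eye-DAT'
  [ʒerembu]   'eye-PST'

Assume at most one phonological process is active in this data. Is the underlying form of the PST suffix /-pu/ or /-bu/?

/-pu/

The PST morpheme has two allomorphs, [-bu] and [-pu].
By contrast the DAT suffix keeps its initial [b] throughout — that segment must be underlying.
The PST suffix is therefore /-pu/ underlyingly, with post-nasal voicing: voiceless stops become voiced after a nasal.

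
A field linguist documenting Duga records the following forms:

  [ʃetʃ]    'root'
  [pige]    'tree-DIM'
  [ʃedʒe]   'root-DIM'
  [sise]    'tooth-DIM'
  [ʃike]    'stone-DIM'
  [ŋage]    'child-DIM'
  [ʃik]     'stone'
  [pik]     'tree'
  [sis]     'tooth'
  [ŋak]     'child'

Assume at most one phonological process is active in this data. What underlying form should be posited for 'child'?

/ŋag/

The root 'child' surfaces as [ŋage] and [ŋak], with a stem-final [g] ~ [k] alternation.
If /k/ were underlying and a rule turned it into [g] before the DIM suffix, 'stone' would also alternate; but it has [k] in both [ʃike] and [ʃik].
The underlying segment must be /g/; voiced obstruents become voiceless word-finally, yielding [k] there.
The underlying form of 'child' is therefore /ŋag/.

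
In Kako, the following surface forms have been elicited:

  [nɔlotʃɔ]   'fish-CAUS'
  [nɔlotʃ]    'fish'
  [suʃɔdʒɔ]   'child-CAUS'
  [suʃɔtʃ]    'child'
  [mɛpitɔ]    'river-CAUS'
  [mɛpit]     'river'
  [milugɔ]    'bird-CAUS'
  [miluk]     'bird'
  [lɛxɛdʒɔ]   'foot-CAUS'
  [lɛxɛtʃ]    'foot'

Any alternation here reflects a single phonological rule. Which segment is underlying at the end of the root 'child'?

/dʒ/

The stem for 'child' ends in [dʒ] in [suʃɔdʒɔ] but [tʃ] in [suʃɔtʃ].
The stem 'fish' ([nɔlotʃɔ], [nɔlotʃ]) shows [tʃ] unchanged in both environments, so [tʃ] cannot be basic with [dʒ] derived before the CAUS suffix.
So /dʒ/ is underlying, and a rule of word-final obstruent devoicing — voiced obstruents become voiceless word-finally — gives [tʃ].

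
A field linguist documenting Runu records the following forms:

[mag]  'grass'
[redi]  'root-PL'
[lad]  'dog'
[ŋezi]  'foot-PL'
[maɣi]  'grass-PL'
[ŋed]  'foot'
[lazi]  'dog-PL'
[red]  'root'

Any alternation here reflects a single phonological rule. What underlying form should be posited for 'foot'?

/ŋez/

'foot' shows [d] ~ [z] at the end of the stem ([ŋed] vs [ŋezi]).
If /d/ were underlying and a rule turned it into [z] before the PL suffix, 'root' would also alternate; but it has [d] in both [red] and [redi].
The underlying segment must be /z/; voiced fricatives become stops word-finally, yielding [d] there.
Hence 'foot' is /ŋez/ underlyingly.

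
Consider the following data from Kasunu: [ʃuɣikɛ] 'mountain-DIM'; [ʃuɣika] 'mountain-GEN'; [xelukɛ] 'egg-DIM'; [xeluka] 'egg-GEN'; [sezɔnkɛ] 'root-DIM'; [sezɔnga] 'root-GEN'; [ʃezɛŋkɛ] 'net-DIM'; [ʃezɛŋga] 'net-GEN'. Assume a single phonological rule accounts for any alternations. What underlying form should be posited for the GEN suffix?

The GEN suffix surfaces as [-ga] and [-ka], depending on the final segment of the stem.
The DIM suffix, which begins with [k], is invariant after every stem; so [k] is not altered by any rule here.
The GEN suffix is therefore /-ga/ underlyingly, with post-vocalic devoicing: voiced stops become voiceless after a vowel.

/-ga/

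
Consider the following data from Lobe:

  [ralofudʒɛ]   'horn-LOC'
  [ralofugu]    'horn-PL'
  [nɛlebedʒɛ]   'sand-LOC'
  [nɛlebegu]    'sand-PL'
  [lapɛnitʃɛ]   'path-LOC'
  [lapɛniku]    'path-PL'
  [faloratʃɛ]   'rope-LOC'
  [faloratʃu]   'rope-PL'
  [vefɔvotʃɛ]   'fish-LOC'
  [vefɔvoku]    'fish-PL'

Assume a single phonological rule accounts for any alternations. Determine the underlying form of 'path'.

The root 'path' surfaces as [lapɛnitʃɛ] and [lapɛniku], with a stem-final [tʃ] ~ [k] alternation.
If /tʃ/ were underlying and a rule turned it into [k] before the PL suffix, 'rope' would also alternate; but it has [tʃ] in both [faloratʃɛ] and [faloratʃu].
So /k/ is underlying, and a rule of palatalization before a front vowel — /k/ and /g/ become palato-alveolar [tʃ] and [dʒ] before a front vowel — gives [tʃ].

/lapɛnik/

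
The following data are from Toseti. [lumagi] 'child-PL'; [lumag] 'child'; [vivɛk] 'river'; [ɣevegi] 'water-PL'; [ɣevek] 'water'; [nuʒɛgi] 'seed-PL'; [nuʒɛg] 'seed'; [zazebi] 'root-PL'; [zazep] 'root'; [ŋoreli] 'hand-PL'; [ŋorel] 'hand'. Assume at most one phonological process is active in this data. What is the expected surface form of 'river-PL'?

The stem for 'water' ends in [g] in [ɣevegi] but [k] in [ɣevek].
If /g/ were underlying and a rule turned it into [k] in isolation, 'seed' would also alternate; but it has [g] in both [nuʒɛgi] and [nuʒɛg].
So /k/ is underlying, and a rule of intervocalic voicing — voiceless stops become voiced between vowels — gives [g].
The one attested form of 'river', [vivɛk], shows underlying /vivɛk/. Applying the same rule between vowels gives [vivɛgi].

[vivɛgi]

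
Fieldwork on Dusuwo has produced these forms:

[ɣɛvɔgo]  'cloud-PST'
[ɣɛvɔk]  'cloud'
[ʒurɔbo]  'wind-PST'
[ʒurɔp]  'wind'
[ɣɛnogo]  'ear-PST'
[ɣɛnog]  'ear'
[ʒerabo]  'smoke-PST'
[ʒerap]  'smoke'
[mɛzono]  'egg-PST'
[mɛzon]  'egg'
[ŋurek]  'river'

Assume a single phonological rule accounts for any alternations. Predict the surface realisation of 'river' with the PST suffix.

[ŋurego]

The stem for 'cloud' ends in [g] in [ɣɛvɔgo] but [k] in [ɣɛvɔk].
If /g/ were underlying and a rule turned it into [k] in isolation, 'ear' would also alternate; but it has [g] in both [ɣɛnogo] and [ɣɛnog].
The underlying segment must be /k/; voiceless stops become voiced between vowels, yielding [g] there.
The one attested form of 'river', [ŋurek], shows underlying /ŋurek/. Applying the same rule between vowels gives [ŋurego].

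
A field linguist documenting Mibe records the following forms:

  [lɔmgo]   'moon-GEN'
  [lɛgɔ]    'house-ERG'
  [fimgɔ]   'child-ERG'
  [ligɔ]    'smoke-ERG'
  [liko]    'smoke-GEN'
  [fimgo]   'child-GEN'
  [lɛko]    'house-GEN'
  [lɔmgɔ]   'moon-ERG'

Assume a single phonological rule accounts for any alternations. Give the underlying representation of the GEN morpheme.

/-ko/

The GEN morpheme has two allomorphs, [-go] and [-ko].
By contrast the ERG suffix keeps its initial [g] throughout — that segment must be underlying.
The GEN suffix is therefore /-ko/ underlyingly, with post-nasal voicing: voiceless stops become voiced after a nasal.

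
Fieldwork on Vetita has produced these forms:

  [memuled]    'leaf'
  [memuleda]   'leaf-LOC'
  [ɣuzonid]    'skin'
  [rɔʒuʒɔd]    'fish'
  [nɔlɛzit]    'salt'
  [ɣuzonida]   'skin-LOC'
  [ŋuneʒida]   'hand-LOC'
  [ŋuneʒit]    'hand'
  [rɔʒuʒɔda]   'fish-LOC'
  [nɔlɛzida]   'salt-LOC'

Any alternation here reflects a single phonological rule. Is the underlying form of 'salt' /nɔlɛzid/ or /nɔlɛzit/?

/nɔlɛzit/

The root 'salt' surfaces as [nɔlɛzida] and [nɔlɛzit], with a stem-final [d] ~ [t] alternation.
The stem 'skin' ([ɣuzonida], [ɣuzonid]) shows [d] unchanged in both environments, so [d] cannot be basic with [t] derived in isolation.
The underlying segment must be /t/; voiceless stops become voiced between vowels, yielding [d] there.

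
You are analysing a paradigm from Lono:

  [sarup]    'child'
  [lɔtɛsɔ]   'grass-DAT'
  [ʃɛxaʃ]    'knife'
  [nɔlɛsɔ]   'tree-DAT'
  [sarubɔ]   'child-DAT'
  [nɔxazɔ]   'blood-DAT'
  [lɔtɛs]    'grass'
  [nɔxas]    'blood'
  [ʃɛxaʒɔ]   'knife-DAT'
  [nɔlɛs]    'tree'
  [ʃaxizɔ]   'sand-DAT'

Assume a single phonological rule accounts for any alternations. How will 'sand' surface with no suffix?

The root 'blood' surfaces as [nɔxas] and [nɔxazɔ], with a stem-final [s] ~ [z] alternation.
The stem 'tree' ([nɔlɛs], [nɔlɛsɔ]) shows [s] unchanged in both environments, so [s] cannot be basic with [z] derived before the DAT suffix.
So /z/ is underlying, and a rule of word-final obstruent devoicing — voiced obstruents become voiceless word-finally — gives [s].
From [ʃaxizɔ] the stem 'sand' is /ʃaxiz/; word-finally this yields [ʃaxis].

[ʃaxis]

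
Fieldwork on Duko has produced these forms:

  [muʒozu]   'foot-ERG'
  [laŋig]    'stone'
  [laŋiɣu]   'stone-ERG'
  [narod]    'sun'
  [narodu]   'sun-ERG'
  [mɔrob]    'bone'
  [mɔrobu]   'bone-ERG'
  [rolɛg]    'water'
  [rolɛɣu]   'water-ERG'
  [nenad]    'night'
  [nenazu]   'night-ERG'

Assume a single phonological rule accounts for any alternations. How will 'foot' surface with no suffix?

[muʒod]

The root 'night' surfaces as [nenad] and [nenazu], with a stem-final [d] ~ [z] alternation.
Compare 'sun', with invariant [d] in [narod] and [narodu]: an analysis with underlying /d/ and a rule producing [z] before the ERG suffix would wrongly predict alternation here too.
The alternation reflects word-final hardening: voiced fricatives become stops word-finally. /z/ is underlying.
From [muʒozu] the stem 'foot' is /muʒoz/; word-finally this yields [muʒod].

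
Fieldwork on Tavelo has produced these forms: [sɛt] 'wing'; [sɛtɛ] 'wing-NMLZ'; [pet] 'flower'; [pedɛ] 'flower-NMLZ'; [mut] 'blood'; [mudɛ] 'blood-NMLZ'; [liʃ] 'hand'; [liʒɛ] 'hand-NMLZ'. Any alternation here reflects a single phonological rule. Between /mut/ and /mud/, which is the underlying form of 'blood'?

'blood' shows [t] ~ [d] at the end of the stem ([mut] vs [mudɛ]).
The stem 'wing' ([sɛt], [sɛtɛ]) shows [t] unchanged in both environments, so [t] cannot be basic with [d] derived before the NMLZ suffix.
The alternation reflects word-final obstruent devoicing: voiced obstruents become voiceless word-finally. /d/ is underlying.

/mud/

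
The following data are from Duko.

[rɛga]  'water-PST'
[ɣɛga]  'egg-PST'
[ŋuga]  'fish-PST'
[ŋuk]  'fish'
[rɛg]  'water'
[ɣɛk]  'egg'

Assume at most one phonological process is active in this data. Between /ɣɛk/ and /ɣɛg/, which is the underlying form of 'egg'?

/ɣɛk/

In [ɣɛga] and [ɣɛk] the final segment of 'egg' alternates: [g] ~ [k].
If /g/ were underlying and a rule turned it into [k] in isolation, 'water' would also alternate; but it has [g] in both [rɛga] and [rɛg].
So /k/ is underlying, and a rule of intervocalic voicing — voiceless stops become voiced between vowels — gives [g].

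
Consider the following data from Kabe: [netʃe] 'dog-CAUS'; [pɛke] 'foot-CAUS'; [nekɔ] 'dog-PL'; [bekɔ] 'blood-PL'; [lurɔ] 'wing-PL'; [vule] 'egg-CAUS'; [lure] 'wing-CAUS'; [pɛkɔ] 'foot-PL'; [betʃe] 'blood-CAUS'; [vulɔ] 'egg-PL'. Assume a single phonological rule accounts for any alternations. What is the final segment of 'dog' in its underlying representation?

The stem for 'dog' ends in [tʃ] in [netʃe] but [k] in [nekɔ].
But 'foot' keeps [k] in both environments ([pɛke], [pɛkɔ]), so there is no rule changing /k/ to [tʃ] before the CAUS suffix.
The alternation reflects depalatalization: palato-alveolar /tʃ/ becomes [k] when no front vowel follows. /tʃ/ is underlying.

/tʃ/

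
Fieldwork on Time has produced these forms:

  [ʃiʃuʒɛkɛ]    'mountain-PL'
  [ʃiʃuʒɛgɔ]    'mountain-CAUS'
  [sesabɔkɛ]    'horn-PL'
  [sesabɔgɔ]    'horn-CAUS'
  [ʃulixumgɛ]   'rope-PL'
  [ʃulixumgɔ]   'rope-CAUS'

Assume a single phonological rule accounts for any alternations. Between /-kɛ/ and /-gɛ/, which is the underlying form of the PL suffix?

/-kɛ/

The PL suffix surfaces as [-gɛ] and [-kɛ], depending on the final segment of the stem.
By contrast the CAUS suffix keeps its initial [g] throughout — that segment must be underlying.
The PL suffix is therefore /-kɛ/ underlyingly, with post-nasal voicing: voiceless stops become voiced after a nasal.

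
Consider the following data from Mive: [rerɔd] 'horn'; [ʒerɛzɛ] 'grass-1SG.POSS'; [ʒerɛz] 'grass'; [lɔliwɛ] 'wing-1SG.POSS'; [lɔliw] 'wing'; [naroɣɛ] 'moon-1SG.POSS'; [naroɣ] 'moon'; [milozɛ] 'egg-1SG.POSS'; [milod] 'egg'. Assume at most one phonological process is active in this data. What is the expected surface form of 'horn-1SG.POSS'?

[rerɔzɛ]

The root 'egg' surfaces as [milozɛ] and [milod], with a stem-final [z] ~ [d] alternation.
If /z/ were underlying and a rule turned it into [d] in isolation, 'grass' would also alternate; but it has [z] in both [ʒerɛzɛ] and [ʒerɛz].
Therefore /d/ is basic and [z] is derived by intervocalic spirantization (voiced stops become fricatives between vowels).
From [rerɔd] the stem 'horn' is /rerɔd/; between vowels this yields [rerɔzɛ].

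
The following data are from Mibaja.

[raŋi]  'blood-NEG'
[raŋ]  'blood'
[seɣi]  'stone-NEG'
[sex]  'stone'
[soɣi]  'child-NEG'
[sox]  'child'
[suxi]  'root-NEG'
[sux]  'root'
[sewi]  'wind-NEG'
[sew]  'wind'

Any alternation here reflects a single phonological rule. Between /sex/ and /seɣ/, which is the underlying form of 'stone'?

The root 'stone' surfaces as [seɣi] and [sex], with a stem-final [ɣ] ~ [x] alternation.
If /x/ were underlying and a rule turned it into [ɣ] before the NEG suffix, 'root' would also alternate; but it has [x] in both [suxi] and [sux].
So /ɣ/ is underlying, and a rule of word-final obstruent devoicing — voiced obstruents become voiceless word-finally — gives [x].

/seɣ/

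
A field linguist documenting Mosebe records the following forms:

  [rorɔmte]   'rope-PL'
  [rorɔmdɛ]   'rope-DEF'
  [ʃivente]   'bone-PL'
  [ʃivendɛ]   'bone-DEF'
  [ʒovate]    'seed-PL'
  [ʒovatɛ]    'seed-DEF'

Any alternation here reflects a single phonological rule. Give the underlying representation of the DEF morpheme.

/-dɛ/

The DEF morpheme has two allomorphs, [-dɛ] and [-tɛ].
The PL suffix, which begins with [t], is invariant after every stem; so [t] is not altered by any rule here.
The DEF suffix is therefore /-dɛ/ underlyingly, with post-vocalic devoicing: voiced stops become voiceless after a vowel.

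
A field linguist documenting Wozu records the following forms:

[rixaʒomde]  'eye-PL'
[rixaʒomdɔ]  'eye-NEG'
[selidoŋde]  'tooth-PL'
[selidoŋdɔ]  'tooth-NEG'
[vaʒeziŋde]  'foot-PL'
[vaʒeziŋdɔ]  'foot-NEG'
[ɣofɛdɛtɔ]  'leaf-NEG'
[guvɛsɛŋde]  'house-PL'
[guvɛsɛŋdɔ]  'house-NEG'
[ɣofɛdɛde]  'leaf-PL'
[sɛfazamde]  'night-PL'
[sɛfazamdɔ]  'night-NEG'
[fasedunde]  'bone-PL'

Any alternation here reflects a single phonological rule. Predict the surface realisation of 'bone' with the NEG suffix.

The NEG suffix surfaces as [-dɔ] and [-tɔ], depending on the final segment of the stem.
The PL suffix, which begins with [d], is invariant after every stem; so [d] is not altered by any rule here.
So the underlying form is /-tɔ/, and voiceless stops become voiced after a nasal.
After 'bone', which ends in a nasal, the suffix surfaces as [-dɔ], giving [fasedundɔ].

[fasedundɔ]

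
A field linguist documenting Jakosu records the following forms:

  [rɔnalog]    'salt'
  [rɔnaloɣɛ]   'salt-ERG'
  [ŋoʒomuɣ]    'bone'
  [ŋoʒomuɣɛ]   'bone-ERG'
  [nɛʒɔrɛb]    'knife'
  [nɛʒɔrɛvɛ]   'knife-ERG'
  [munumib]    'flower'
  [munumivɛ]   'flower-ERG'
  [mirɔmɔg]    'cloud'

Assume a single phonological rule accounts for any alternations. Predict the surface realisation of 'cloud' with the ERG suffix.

In [rɔnalog] and [rɔnaloɣɛ] the final segment of 'salt' alternates: [g] ~ [ɣ].
If /ɣ/ were underlying and a rule turned it into [g] in isolation, 'bone' would also alternate; but it has [ɣ] in both [ŋoʒomuɣ] and [ŋoʒomuɣɛ].
The alternation reflects intervocalic spirantization: voiced stops become fricatives between vowels. /g/ is underlying.
The one attested form of 'cloud', [mirɔmɔg], shows underlying /mirɔmɔg/. Applying the same rule between vowels gives [mirɔmɔɣɛ].

[mirɔmɔɣɛ]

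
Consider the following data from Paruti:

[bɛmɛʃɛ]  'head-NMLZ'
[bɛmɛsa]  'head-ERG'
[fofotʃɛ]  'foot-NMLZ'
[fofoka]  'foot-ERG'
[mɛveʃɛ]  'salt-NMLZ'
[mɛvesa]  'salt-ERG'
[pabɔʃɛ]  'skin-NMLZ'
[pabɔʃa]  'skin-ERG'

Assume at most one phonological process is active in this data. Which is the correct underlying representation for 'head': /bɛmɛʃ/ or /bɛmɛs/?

/bɛmɛs/

'head' shows [ʃ] ~ [s] at the end of the stem ([bɛmɛʃɛ] vs [bɛmɛsa]).
But 'skin' keeps [ʃ] in both environments ([pabɔʃɛ], [pabɔʃa]), so there is no rule changing /ʃ/ to [s] before the ERG suffix.
The underlying segment must be /s/; /k/ and /s/ become palato-alveolar [tʃ] and [ʃ] before a front vowel, yielding [ʃ] there.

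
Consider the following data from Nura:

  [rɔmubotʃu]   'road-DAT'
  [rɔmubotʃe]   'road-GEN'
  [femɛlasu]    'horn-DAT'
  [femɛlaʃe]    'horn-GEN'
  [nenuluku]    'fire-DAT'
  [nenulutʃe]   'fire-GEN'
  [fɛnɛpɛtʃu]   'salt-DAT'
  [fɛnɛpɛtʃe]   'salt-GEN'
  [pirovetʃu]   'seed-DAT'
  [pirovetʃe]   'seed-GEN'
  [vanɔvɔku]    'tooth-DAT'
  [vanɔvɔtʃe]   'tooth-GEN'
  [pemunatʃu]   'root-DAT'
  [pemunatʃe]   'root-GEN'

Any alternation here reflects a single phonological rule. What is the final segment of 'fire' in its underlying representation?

/k/

The root 'fire' surfaces as [nenuluku] and [nenulutʃe], with a stem-final [k] ~ [tʃ] alternation.
The stem 'root' ([pemunatʃu], [pemunatʃe]) shows [tʃ] unchanged in both environments, so [tʃ] cannot be basic with [k] derived before the DAT suffix.
Therefore /k/ is basic and [tʃ] is derived by palatalization before a front vowel (/k/ and /s/ become palato-alveolar [tʃ] and [ʃ] before a front vowel).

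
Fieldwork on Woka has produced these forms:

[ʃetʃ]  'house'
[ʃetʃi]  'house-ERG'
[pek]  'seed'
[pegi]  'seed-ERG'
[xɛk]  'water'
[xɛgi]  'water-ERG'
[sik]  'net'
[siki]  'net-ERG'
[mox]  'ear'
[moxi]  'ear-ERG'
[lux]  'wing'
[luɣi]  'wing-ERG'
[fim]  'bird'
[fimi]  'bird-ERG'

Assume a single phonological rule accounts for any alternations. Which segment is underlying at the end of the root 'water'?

/g/

The stem for 'water' ends in [k] in [xɛk] but [g] in [xɛgi].
The stem 'net' ([sik], [siki]) shows [k] unchanged in both environments, so [k] cannot be basic with [g] derived before the ERG suffix.
The underlying segment must be /g/; voiced obstruents become voiceless word-finally, yielding [k] there.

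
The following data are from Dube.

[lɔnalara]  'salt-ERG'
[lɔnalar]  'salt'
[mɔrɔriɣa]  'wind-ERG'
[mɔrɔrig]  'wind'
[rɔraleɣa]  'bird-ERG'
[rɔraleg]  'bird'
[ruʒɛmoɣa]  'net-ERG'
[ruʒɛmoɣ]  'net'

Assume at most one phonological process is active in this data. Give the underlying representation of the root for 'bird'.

The stem for 'bird' ends in [ɣ] in [rɔraleɣa] but [g] in [rɔraleg].
The stem 'net' ([ruʒɛmoɣa], [ruʒɛmoɣ]) shows [ɣ] unchanged in both environments, so [ɣ] cannot be basic with [g] derived in isolation.
So /g/ is underlying, and a rule of intervocalic spirantization — voiced stops become fricatives between vowels — gives [ɣ].
The underlying form of 'bird' is therefore /rɔraleg/.

/rɔraleg/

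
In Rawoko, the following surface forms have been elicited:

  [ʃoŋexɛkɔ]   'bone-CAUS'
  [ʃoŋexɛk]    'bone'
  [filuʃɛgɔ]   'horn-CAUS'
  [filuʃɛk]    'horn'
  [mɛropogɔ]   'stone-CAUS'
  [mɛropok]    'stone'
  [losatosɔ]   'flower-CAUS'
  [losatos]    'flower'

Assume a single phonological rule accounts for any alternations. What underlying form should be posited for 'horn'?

/filuʃɛg/

In [filuʃɛgɔ] and [filuʃɛk] the final segment of 'horn' alternates: [g] ~ [k].
The stem 'bone' ([ʃoŋexɛkɔ], [ʃoŋexɛk]) shows [k] unchanged in both environments, so [k] cannot be basic with [g] derived before the CAUS suffix.
So /g/ is underlying, and a rule of word-final obstruent devoicing — voiced obstruents become voiceless word-finally — gives [k].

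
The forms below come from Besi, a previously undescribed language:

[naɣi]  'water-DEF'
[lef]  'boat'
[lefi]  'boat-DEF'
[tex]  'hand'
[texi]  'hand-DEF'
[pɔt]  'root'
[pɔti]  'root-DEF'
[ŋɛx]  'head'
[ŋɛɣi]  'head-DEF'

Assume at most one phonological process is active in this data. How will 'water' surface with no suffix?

[nax]

'head' shows [x] ~ [ɣ] at the end of the stem ([ŋɛx] vs [ŋɛɣi]).
If /x/ were underlying and a rule turned it into [ɣ] before the DEF suffix, 'hand' would also alternate; but it has [x] in both [tex] and [texi].
So /ɣ/ is underlying, and a rule of word-final obstruent devoicing — voiced obstruents become voiceless word-finally — gives [x].
The one attested form of 'water', [naɣi], shows underlying /naɣ/. Applying the same rule word-finally gives [nax].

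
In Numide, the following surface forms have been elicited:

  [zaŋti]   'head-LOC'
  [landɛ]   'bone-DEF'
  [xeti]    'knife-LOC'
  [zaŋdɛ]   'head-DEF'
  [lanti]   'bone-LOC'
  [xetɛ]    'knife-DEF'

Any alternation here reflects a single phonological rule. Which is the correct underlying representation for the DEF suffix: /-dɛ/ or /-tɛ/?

The DEF morpheme has two allomorphs, [-dɛ] and [-tɛ].
The LOC suffix, which begins with [t], is invariant after every stem; so [t] is not altered by any rule here.
The DEF suffix is therefore /-dɛ/ underlyingly, with post-vocalic devoicing: voiced stops become voiceless after a vowel.

/-dɛ/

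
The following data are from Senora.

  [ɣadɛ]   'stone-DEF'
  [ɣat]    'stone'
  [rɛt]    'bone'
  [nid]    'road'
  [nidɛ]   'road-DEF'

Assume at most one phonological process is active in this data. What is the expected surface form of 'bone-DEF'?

In [ɣadɛ] and [ɣat] the final segment of 'stone' alternates: [d] ~ [t].
The stem 'road' ([nidɛ], [nid]) shows [d] unchanged in both environments, so [d] cannot be basic with [t] derived in isolation.
So /t/ is underlying, and a rule of intervocalic voicing — voiceless stops become voiced between vowels — gives [d].
The one attested form of 'bone', [rɛt], shows underlying /rɛt/. Applying the same rule between vowels gives [rɛdɛ].

[rɛdɛ]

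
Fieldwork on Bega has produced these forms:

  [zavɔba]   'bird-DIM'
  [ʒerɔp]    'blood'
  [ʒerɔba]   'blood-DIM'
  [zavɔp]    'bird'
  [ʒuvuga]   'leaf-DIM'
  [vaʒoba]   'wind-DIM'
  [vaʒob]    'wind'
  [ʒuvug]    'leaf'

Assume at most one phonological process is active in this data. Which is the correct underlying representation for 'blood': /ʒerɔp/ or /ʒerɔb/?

/ʒerɔp/

The root 'blood' surfaces as [ʒerɔp] and [ʒerɔba], with a stem-final [p] ~ [b] alternation.
The stem 'wind' ([vaʒob], [vaʒoba]) shows [b] unchanged in both environments, so [b] cannot be basic with [p] derived in isolation.
The underlying segment must be /p/; voiceless stops become voiced between vowels, yielding [b] there.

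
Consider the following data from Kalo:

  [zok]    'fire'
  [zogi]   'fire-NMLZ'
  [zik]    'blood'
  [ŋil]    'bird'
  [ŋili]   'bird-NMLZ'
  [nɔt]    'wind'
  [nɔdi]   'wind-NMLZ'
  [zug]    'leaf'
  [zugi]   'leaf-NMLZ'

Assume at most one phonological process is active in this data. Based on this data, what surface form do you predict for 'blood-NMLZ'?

The root 'fire' surfaces as [zok] and [zogi], with a stem-final [k] ~ [g] alternation.
But 'leaf' keeps [g] in both environments ([zug], [zugi]), so there is no rule changing /g/ to [k] in isolation.
So /k/ is underlying, and a rule of intervocalic voicing — voiceless stops become voiced between vowels — gives [g].
The one attested form of 'blood', [zik], shows underlying /zik/. Applying the same rule between vowels gives [zigi].

[zigi]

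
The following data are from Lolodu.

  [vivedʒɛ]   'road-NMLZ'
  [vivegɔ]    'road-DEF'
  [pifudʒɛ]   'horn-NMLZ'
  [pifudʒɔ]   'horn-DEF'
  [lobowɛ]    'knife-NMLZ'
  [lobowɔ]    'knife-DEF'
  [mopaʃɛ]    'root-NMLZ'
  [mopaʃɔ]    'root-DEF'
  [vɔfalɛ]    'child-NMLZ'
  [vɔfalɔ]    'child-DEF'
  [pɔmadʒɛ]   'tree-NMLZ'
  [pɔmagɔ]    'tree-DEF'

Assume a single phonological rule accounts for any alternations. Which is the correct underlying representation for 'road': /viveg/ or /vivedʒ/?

The stem for 'road' ends in [dʒ] in [vivedʒɛ] but [g] in [vivegɔ].
But 'horn' keeps [dʒ] in both environments ([pifudʒɛ], [pifudʒɔ]), so there is no rule changing /dʒ/ to [g] before the DEF suffix.
The alternation reflects palatalization before a front vowel: /g/ becomes palato-alveolar [dʒ] before a front vowel. /g/ is underlying.

/viveg/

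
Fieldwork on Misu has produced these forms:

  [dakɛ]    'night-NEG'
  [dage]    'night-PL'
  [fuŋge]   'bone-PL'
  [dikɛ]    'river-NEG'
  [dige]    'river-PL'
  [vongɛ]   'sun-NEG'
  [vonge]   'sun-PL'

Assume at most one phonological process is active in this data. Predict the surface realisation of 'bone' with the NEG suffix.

[fuŋgɛ]

The NEG morpheme has two allomorphs, [-gɛ] and [-kɛ].
The PL suffix, which begins with [g], is invariant after every stem; so [g] is not altered by any rule here.
So the underlying form is /-kɛ/, and voiceless stops become voiced after a nasal.
After 'bone', which ends in a nasal, the suffix surfaces as [-gɛ], giving [fuŋgɛ].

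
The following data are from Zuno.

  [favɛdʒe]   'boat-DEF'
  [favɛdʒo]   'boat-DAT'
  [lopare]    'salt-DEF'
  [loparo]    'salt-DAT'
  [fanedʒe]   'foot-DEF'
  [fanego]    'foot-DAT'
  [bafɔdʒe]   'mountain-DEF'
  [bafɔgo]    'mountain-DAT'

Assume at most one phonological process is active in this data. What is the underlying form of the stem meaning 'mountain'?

The root 'mountain' surfaces as [bafɔdʒe] and [bafɔgo], with a stem-final [dʒ] ~ [g] alternation.
If /dʒ/ were underlying and a rule turned it into [g] before the DAT suffix, 'boat' would also alternate; but it has [dʒ] in both [favɛdʒe] and [favɛdʒo].
The underlying segment must be /g/; /g/ becomes palato-alveolar [dʒ] before a front vowel, yielding [dʒ] there.
Hence 'mountain' is /bafɔg/ underlyingly.

/bafɔg/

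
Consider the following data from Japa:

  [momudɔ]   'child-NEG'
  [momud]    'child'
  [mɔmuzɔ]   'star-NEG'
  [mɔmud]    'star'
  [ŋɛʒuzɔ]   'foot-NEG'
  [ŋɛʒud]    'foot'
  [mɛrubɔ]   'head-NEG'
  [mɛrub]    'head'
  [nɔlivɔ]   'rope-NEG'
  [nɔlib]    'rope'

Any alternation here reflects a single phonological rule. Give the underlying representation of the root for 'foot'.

'foot' shows [z] ~ [d] at the end of the stem ([ŋɛʒuzɔ] vs [ŋɛʒud]).
But 'child' keeps [d] in both environments ([momudɔ], [momud]), so there is no rule changing /d/ to [z] before the NEG suffix.
The underlying segment must be /z/; voiced fricatives become stops word-finally, yielding [d] there.

/ŋɛʒuz/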